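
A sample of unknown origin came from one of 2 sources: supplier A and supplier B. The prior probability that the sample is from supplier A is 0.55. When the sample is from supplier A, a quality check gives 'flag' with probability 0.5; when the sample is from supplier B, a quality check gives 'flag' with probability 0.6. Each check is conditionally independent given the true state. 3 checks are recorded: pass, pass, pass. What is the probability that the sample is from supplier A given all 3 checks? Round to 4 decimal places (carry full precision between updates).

After 'pass': P(supplier A) = 0.5·0.5500 / (0.5·0.5500 + 0.4·0.4500) ≈ 0.6044
After 'pass': P(supplier A) = 0.5·0.6044 / (0.5·0.6044 + 0.4·0.3956) ≈ 0.6563
After 'pass': P(supplier A) = 0.5·0.6563 / (0.5·0.6563 + 0.4·0.3437) ≈ 0.7048

0.7048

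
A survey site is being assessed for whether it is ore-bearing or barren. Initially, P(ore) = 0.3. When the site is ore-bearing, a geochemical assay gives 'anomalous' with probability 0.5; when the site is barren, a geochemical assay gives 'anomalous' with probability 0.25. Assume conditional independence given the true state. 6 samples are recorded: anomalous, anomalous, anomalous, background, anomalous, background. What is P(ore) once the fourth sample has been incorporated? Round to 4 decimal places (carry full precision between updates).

After 'anomalous': P(ore) = 0.5·0.3000 / (0.5·0.3000 + 0.25·0.7000) ≈ 0.4615
After 'anomalous': P(ore) = 0.5·0.4615 / (0.5·0.4615 + 0.25·0.5385) ≈ 0.6316
After 'anomalous': P(ore) = 0.5·0.6316 / (0.5·0.6316 + 0.25·0.3684) ≈ 0.7742
After 'background': P(ore) = 0.5·0.7742 / (0.5·0.7742 + 0.75·0.2258) ≈ 0.6957

0.6957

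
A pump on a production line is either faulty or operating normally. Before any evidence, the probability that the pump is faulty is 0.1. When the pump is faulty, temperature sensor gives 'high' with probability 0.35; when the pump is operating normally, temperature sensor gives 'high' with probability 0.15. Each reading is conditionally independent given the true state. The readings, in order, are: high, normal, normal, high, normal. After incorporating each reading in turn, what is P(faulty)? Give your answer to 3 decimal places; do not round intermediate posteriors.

0.213

Apply Bayes' rule sequentially, carrying P(faulty) forward.
After 'high': P(faulty) = 0.35·0.1000 / (0.35·0.1000 + 0.15·0.9000) ≈ 0.2059
After 'normal': P(faulty) = 0.65·0.2059 / (0.65·0.2059 + 0.85·0.7941) ≈ 0.1655
After 'normal': P(faulty) = 0.65·0.1655 / (0.65·0.1655 + 0.85·0.8345) ≈ 0.1316
After 'high': P(faulty) = 0.35·0.1316 / (0.35·0.1316 + 0.15·0.8684) ≈ 0.2613
After 'normal': P(faulty) = 0.65·0.2613 / (0.65·0.2613 + 0.85·0.7387) ≈ 0.2129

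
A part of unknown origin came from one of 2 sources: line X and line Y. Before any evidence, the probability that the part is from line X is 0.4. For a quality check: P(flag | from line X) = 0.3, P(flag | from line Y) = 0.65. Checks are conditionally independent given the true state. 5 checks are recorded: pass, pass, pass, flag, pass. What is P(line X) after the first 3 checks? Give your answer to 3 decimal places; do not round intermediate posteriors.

0.842

After 'pass': P(line X) = 0.7·0.4000 / (0.7·0.4000 + 0.35·0.6000) ≈ 0.5714
After 'pass': P(line X) = 0.7·0.5714 / (0.7·0.5714 + 0.35·0.4286) ≈ 0.7273
After 'pass': P(line X) = 0.7·0.7273 / (0.7·0.7273 + 0.35·0.2727) ≈ 0.8421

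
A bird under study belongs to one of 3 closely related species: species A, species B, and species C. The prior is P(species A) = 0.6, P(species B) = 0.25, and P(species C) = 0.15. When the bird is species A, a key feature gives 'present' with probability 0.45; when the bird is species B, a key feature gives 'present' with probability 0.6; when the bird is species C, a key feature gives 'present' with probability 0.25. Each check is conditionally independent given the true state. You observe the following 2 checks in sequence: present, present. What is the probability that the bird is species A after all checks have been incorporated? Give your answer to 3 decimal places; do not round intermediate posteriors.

After 'present': normaliser = 0.45·0.6000 + 0.6·0.2500 + 0.25·0.1500; P(species A) ≈ 0.5902, P(species B) ≈ 0.3279, P(species C) ≈ 0.0820
After 'present': normaliser = 0.45·0.5902 + 0.6·0.3279 + 0.25·0.0820; P(species A) ≈ 0.5501, P(species B) ≈ 0.4075, P(species C) ≈ 0.0424

0.550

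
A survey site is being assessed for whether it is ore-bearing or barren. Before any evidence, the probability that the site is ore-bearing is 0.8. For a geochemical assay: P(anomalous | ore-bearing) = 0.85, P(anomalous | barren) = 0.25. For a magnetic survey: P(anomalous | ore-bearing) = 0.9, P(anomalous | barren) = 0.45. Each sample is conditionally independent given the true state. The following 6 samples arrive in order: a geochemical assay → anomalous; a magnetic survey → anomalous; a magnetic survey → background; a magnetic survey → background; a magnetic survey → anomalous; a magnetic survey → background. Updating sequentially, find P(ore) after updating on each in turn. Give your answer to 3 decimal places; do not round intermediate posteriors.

0.246

After a geochemical assay='anomalous': P(ore) = 0.85·0.8000 / (0.85·0.8000 + 0.25·0.2000) ≈ 0.9315
After a magnetic survey='anomalous': P(ore) = 0.9·0.9315 / (0.9·0.9315 + 0.45·0.0685) ≈ 0.9645
After a magnetic survey='background': P(ore) = 0.1·0.9645 / (0.1·0.9645 + 0.55·0.0355) ≈ 0.8318
After a magnetic survey='background': P(ore) = 0.1·0.8318 / (0.1·0.8318 + 0.55·0.1682) ≈ 0.4735
After a magnetic survey='anomalous': P(ore) = 0.9·0.4735 / (0.9·0.4735 + 0.45·0.5265) ≈ 0.6426
After a magnetic survey='background': P(ore) = 0.1·0.6426 / (0.1·0.6426 + 0.55·0.3574) ≈ 0.2464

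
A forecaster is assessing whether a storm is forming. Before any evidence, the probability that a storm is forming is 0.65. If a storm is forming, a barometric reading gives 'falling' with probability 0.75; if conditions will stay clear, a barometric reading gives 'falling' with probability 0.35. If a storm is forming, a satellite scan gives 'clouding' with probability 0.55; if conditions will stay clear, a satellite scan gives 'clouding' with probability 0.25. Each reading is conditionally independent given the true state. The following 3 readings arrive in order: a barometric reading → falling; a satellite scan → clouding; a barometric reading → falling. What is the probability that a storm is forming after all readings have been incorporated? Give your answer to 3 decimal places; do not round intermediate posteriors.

After a barometric reading='falling': P(storm) = 0.75·0.6500 / (0.75·0.6500 + 0.35·0.3500) ≈ 0.7992
After a satellite scan='clouding': P(storm) = 0.55·0.7992 / (0.55·0.7992 + 0.25·0.2008) ≈ 0.8975
After a barometric reading='falling': P(storm) = 0.75·0.8975 / (0.75·0.8975 + 0.35·0.1025) ≈ 0.9494

0.949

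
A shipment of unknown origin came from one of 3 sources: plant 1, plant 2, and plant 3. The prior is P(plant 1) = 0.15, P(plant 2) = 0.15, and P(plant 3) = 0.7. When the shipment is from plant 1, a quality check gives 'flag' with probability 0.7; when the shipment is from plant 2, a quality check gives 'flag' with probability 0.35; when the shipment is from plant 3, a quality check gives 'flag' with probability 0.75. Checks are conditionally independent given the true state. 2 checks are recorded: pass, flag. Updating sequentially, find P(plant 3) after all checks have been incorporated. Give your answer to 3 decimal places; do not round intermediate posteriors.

0.667

After 'pass': normaliser = 0.3·0.1500 + 0.65·0.1500 + 0.25·0.7000; P(plant 1) ≈ 0.1417, P(plant 2) ≈ 0.3071, P(plant 3) ≈ 0.5512
After 'flag': normaliser = 0.7·0.1417 + 0.35·0.3071 + 0.75·0.5512; P(plant 1) ≈ 0.1600, P(plant 2) ≈ 0.1733, P(plant 3) ≈ 0.6667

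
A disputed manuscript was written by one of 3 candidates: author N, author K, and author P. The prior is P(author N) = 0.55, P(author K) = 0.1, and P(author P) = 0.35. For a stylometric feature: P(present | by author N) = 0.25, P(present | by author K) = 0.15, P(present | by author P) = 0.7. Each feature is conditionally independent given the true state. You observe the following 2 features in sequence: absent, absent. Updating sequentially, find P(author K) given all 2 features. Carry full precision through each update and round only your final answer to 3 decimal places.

After 'absent': normaliser = 0.75·0.5500 + 0.85·0.1000 + 0.3·0.3500; P(author N) ≈ 0.6846, P(author K) ≈ 0.1411, P(author P) ≈ 0.1743
After 'absent': normaliser = 0.75·0.6846 + 0.85·0.1411 + 0.3·0.1743; P(author N) ≈ 0.7489, P(author K) ≈ 0.1749, P(author P) ≈ 0.0762

0.175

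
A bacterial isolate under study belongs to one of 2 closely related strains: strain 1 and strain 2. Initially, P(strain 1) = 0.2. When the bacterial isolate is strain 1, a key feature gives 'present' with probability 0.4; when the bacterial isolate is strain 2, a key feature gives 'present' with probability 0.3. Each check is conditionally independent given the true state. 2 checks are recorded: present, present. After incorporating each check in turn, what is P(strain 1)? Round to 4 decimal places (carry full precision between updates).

After 'present': P(strain 1) = 0.4·0.2000 / (0.4·0.2000 + 0.3·0.8000) ≈ 0.2500
After 'present': P(strain 1) = 0.4·0.2500 / (0.4·0.2500 + 0.3·0.7500) ≈ 0.3077

0.3077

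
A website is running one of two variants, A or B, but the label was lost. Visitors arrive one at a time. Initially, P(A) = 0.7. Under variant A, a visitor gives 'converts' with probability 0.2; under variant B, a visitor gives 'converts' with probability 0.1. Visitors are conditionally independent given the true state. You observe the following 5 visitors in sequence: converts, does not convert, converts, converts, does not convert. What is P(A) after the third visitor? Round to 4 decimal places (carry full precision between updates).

After 'converts': P(A) = 0.2·0.7000 / (0.2·0.7000 + 0.1·0.3000) ≈ 0.8235
After 'does not convert': P(A) = 0.8·0.8235 / (0.8·0.8235 + 0.9·0.1765) ≈ 0.8058
After 'converts': P(A) = 0.2·0.8058 / (0.2·0.8058 + 0.1·0.1942) ≈ 0.8924

0.8924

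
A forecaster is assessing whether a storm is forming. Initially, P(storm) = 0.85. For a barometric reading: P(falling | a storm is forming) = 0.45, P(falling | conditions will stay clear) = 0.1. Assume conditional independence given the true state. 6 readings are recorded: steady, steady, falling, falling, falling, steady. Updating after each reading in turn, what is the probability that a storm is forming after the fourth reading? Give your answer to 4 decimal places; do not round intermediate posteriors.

0.9772

Apply Bayes' rule sequentially, carrying P(storm) forward.
After 'steady': P(storm) = 0.55·0.8500 / (0.55·0.8500 + 0.9·0.1500) ≈ 0.7759
After 'steady': P(storm) = 0.55·0.7759 / (0.55·0.7759 + 0.9·0.2241) ≈ 0.6791
After 'falling': P(storm) = 0.45·0.6791 / (0.45·0.6791 + 0.1·0.3209) ≈ 0.9050
After 'falling': P(storm) = 0.45·0.9050 / (0.45·0.9050 + 0.1·0.0950) ≈ 0.9772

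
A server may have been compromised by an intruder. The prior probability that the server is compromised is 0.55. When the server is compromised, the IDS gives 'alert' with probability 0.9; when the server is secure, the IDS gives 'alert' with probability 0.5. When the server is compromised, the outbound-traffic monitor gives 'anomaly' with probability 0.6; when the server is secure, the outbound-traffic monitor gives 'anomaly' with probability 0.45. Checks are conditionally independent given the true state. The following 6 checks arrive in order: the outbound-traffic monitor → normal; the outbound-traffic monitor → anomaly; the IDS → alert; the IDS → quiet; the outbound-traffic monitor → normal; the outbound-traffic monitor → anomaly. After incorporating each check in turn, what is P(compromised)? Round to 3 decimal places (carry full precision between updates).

Apply Bayes' rule sequentially, carrying P(compromised) forward.
After the outbound-traffic monitor='normal': P(compromised) = 0.4·0.5500 / (0.4·0.5500 + 0.55·0.4500) ≈ 0.4706
After the outbound-traffic monitor='anomaly': P(compromised) = 0.6·0.4706 / (0.6·0.4706 + 0.45·0.5294) ≈ 0.5424
After the IDS='alert': P(compromised) = 0.9·0.5424 / (0.9·0.5424 + 0.5·0.4576) ≈ 0.6809
After the IDS='quiet': P(compromised) = 0.1·0.6809 / (0.1·0.6809 + 0.5·0.3191) ≈ 0.2991
After the outbound-traffic monitor='normal': P(compromised) = 0.4·0.2991 / (0.4·0.2991 + 0.55·0.7009) ≈ 0.2368
After the outbound-traffic monitor='anomaly': P(compromised) = 0.6·0.2368 / (0.6·0.2368 + 0.45·0.7632) ≈ 0.2927

0.293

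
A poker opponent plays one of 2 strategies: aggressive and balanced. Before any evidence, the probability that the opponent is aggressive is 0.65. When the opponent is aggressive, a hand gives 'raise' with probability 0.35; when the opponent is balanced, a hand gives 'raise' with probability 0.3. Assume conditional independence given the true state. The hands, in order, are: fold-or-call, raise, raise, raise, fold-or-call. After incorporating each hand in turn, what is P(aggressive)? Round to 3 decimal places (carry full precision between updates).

0.718

After 'fold-or-call': P(aggressive) = 0.65·0.6500 / (0.65·0.6500 + 0.7·0.3500) ≈ 0.6330
After 'raise': P(aggressive) = 0.35·0.6330 / (0.35·0.6330 + 0.3·0.3670) ≈ 0.6680
After 'raise': P(aggressive) = 0.35·0.6680 / (0.35·0.6680 + 0.3·0.3320) ≈ 0.7012
After 'raise': P(aggressive) = 0.35·0.7012 / (0.35·0.7012 + 0.3·0.2988) ≈ 0.7325
After 'fold-or-call': P(aggressive) = 0.65·0.7325 / (0.65·0.7325 + 0.7·0.2675) ≈ 0.7177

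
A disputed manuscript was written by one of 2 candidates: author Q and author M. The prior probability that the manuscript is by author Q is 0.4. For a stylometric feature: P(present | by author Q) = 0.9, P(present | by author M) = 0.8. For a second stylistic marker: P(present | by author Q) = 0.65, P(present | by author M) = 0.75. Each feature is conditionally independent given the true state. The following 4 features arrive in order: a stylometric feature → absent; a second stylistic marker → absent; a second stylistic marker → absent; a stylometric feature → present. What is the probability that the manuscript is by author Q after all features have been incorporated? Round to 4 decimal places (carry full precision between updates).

0.4236

Each posterior becomes the prior for the next update.
After a stylometric feature='absent': P(author Q) = 0.1·0.4000 / (0.1·0.4000 + 0.2·0.6000) ≈ 0.2500
After a second stylistic marker='absent': P(author Q) = 0.35·0.2500 / (0.35·0.2500 + 0.25·0.7500) ≈ 0.3182
After a second stylistic marker='absent': P(author Q) = 0.35·0.3182 / (0.35·0.3182 + 0.25·0.6818) ≈ 0.3952
After a stylometric feature='present': P(author Q) = 0.9·0.3952 / (0.9·0.3952 + 0.8·0.6048) ≈ 0.4236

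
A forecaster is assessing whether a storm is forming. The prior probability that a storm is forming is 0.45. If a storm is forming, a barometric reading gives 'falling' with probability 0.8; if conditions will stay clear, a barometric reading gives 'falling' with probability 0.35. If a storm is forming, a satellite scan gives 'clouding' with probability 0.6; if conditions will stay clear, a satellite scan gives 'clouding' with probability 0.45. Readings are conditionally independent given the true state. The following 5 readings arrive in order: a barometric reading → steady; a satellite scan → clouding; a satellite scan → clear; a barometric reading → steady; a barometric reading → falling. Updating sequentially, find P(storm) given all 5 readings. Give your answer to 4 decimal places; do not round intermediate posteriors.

0.1465

Each posterior becomes the prior for the next update.
After a barometric reading='steady': P(storm) = 0.2·0.4500 / (0.2·0.4500 + 0.65·0.5500) ≈ 0.2011
After a satellite scan='clouding': P(storm) = 0.6·0.2011 / (0.6·0.2011 + 0.45·0.7989) ≈ 0.2513
After a satellite scan='clear': P(storm) = 0.4·0.2513 / (0.4·0.2513 + 0.55·0.7487) ≈ 0.1962
After a barometric reading='steady': P(storm) = 0.2·0.1962 / (0.2·0.1962 + 0.65·0.8038) ≈ 0.0699
After a barometric reading='falling': P(storm) = 0.8·0.0699 / (0.8·0.0699 + 0.35·0.9301) ≈ 0.1465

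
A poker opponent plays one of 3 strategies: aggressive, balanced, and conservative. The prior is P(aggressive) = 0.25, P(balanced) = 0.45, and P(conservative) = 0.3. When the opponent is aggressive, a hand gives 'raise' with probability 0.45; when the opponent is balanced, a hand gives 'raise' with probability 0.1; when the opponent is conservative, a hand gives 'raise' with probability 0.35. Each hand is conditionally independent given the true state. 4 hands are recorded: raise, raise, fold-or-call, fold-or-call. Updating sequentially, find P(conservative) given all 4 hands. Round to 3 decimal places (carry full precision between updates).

After 'raise': normaliser = 0.45·0.2500 + 0.1·0.4500 + 0.35·0.3000; P(aggressive) ≈ 0.4286, P(balanced) ≈ 0.1714, P(conservative) ≈ 0.4000
After 'raise': normaliser = 0.45·0.4286 + 0.1·0.1714 + 0.35·0.4000; P(aggressive) ≈ 0.5510, P(balanced) ≈ 0.0490, P(conservative) ≈ 0.4000
After 'fold-or-call': normaliser = 0.55·0.5510 + 0.9·0.0490 + 0.65·0.4000; P(aggressive) ≈ 0.4992, P(balanced) ≈ 0.0726, P(conservative) ≈ 0.4282
After 'fold-or-call': normaliser = 0.55·0.4992 + 0.9·0.0726 + 0.65·0.4282; P(aggressive) ≈ 0.4441, P(balanced) ≈ 0.1057, P(conservative) ≈ 0.4502

0.450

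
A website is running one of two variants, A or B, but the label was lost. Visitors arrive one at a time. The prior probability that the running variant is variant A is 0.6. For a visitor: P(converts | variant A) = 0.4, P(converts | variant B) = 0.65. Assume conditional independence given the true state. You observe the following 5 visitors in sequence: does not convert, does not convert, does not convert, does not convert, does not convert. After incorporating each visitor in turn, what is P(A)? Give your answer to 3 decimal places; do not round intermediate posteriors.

After 'does not convert': P(A) = 0.6·0.6000 / (0.6·0.6000 + 0.35·0.4000) ≈ 0.7200
After 'does not convert': P(A) = 0.6·0.7200 / (0.6·0.7200 + 0.35·0.2800) ≈ 0.8151
After 'does not convert': P(A) = 0.6·0.8151 / (0.6·0.8151 + 0.35·0.1849) ≈ 0.8831
After 'does not convert': P(A) = 0.6·0.8831 / (0.6·0.8831 + 0.35·0.1169) ≈ 0.9283
After 'does not convert': P(A) = 0.6·0.9283 / (0.6·0.9283 + 0.35·0.0717) ≈ 0.9569

0.957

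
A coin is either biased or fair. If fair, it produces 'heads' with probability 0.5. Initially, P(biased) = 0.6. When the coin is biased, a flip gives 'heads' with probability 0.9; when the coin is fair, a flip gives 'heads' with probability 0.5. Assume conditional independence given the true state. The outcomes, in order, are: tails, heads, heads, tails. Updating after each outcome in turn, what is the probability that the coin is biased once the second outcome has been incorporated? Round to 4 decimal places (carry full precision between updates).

Each posterior becomes the prior for the next update.
After 'tails': P(biased) = 0.1·0.6000 / (0.1·0.6000 + 0.5·0.4000) ≈ 0.2308
After 'heads': P(biased) = 0.9·0.2308 / (0.9·0.2308 + 0.5·0.7692) ≈ 0.3506

0.3506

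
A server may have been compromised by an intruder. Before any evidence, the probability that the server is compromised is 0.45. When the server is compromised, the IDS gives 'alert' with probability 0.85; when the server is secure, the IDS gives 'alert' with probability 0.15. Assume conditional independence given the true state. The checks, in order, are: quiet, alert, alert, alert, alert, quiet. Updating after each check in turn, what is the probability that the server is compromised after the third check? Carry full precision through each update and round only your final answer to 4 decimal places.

After 'quiet': P(compromised) = 0.15·0.4500 / (0.15·0.4500 + 0.85·0.5500) ≈ 0.1262
After 'alert': P(compromised) = 0.85·0.1262 / (0.85·0.1262 + 0.15·0.8738) ≈ 0.4500
After 'alert': P(compromised) = 0.85·0.4500 / (0.85·0.4500 + 0.15·0.5500) ≈ 0.8226

0.8226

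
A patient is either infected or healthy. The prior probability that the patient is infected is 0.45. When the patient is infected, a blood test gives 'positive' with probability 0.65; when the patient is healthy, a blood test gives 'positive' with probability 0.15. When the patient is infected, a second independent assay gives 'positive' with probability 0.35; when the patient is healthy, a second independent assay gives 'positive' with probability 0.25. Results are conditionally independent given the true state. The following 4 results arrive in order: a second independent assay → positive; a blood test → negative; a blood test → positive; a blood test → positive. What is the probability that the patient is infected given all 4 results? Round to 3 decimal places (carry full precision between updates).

After a second independent assay='positive': P(infected) = 0.35·0.4500 / (0.35·0.4500 + 0.25·0.5500) ≈ 0.5339
After a blood test='negative': P(infected) = 0.35·0.5339 / (0.35·0.5339 + 0.85·0.4661) ≈ 0.3205
After a blood test='positive': P(infected) = 0.65·0.3205 / (0.65·0.3205 + 0.15·0.6795) ≈ 0.6715
After a blood test='positive': P(infected) = 0.65·0.6715 / (0.65·0.6715 + 0.15·0.3285) ≈ 0.8985

0.899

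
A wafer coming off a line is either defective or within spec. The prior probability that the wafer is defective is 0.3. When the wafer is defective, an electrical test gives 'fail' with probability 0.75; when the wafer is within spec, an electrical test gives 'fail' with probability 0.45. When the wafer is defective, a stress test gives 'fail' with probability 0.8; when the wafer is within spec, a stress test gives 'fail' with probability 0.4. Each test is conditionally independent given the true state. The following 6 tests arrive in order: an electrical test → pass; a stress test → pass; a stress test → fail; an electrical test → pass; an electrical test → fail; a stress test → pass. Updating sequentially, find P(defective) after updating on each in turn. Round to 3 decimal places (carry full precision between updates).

0.032

After an electrical test='pass': P(defective) = 0.25·0.3000 / (0.25·0.3000 + 0.55·0.7000) ≈ 0.1630
After a stress test='pass': P(defective) = 0.2·0.1630 / (0.2·0.1630 + 0.6·0.8370) ≈ 0.0610
After a stress test='fail': P(defective) = 0.8·0.0610 / (0.8·0.0610 + 0.4·0.9390) ≈ 0.1149
After an electrical test='pass': P(defective) = 0.25·0.1149 / (0.25·0.1149 + 0.55·0.8851) ≈ 0.0557
After an electrical test='fail': P(defective) = 0.75·0.0557 / (0.75·0.0557 + 0.45·0.9443) ≈ 0.0896
After a stress test='pass': P(defective) = 0.2·0.0896 / (0.2·0.0896 + 0.6·0.9104) ≈ 0.0318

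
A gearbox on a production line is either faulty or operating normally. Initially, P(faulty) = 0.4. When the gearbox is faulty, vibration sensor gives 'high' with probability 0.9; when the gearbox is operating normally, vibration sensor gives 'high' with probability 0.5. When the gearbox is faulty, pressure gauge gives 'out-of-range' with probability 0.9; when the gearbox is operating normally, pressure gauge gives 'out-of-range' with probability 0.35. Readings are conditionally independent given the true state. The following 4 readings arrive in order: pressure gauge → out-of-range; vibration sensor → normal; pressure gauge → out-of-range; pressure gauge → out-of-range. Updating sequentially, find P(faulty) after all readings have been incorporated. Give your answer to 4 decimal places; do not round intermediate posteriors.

After pressure gauge='out-of-range': P(faulty) = 0.9·0.4000 / (0.9·0.4000 + 0.35·0.6000) ≈ 0.6316
After vibration sensor='normal': P(faulty) = 0.1·0.6316 / (0.1·0.6316 + 0.5·0.3684) ≈ 0.2553
After pressure gauge='out-of-range': P(faulty) = 0.9·0.2553 / (0.9·0.2553 + 0.35·0.7447) ≈ 0.4685
After pressure gauge='out-of-range': P(faulty) = 0.9·0.4685 / (0.9·0.4685 + 0.35·0.5315) ≈ 0.6939

0.6939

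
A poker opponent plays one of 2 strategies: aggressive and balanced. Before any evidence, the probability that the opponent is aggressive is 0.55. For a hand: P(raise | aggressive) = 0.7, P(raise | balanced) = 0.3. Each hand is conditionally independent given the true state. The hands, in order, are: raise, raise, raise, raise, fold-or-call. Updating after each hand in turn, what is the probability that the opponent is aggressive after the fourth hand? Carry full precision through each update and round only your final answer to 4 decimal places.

After 'raise': P(aggressive) = 0.7·0.5500 / (0.7·0.5500 + 0.3·0.4500) ≈ 0.7404
After 'raise': P(aggressive) = 0.7·0.7404 / (0.7·0.7404 + 0.3·0.2596) ≈ 0.8694
After 'raise': P(aggressive) = 0.7·0.8694 / (0.7·0.8694 + 0.3·0.1306) ≈ 0.9395
After 'raise': P(aggressive) = 0.7·0.9395 / (0.7·0.9395 + 0.3·0.0605) ≈ 0.9731

0.9731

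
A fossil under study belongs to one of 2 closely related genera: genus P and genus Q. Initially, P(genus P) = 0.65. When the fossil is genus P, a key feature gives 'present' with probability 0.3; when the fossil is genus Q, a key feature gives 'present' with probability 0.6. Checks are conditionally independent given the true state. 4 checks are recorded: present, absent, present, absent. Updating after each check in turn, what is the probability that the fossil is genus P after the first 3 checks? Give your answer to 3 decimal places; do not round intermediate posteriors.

0.448

After 'present': P(genus P) = 0.3·0.6500 / (0.3·0.6500 + 0.6·0.3500) ≈ 0.4815
After 'absent': P(genus P) = 0.7·0.4815 / (0.7·0.4815 + 0.4·0.5185) ≈ 0.6190
After 'present': P(genus P) = 0.3·0.6190 / (0.3·0.6190 + 0.6·0.3810) ≈ 0.4483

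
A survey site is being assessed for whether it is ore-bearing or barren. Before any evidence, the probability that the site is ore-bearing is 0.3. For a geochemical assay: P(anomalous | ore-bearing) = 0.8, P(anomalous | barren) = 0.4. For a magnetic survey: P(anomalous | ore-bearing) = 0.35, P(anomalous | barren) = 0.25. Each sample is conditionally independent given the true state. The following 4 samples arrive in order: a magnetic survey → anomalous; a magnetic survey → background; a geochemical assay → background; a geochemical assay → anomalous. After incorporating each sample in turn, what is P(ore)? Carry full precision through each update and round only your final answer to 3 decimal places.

0.257

After a magnetic survey='anomalous': P(ore) = 0.35·0.3000 / (0.35·0.3000 + 0.25·0.7000) ≈ 0.3750
After a magnetic survey='background': P(ore) = 0.65·0.3750 / (0.65·0.3750 + 0.75·0.6250) ≈ 0.3421
After a geochemical assay='background': P(ore) = 0.2·0.3421 / (0.2·0.3421 + 0.6·0.6579) ≈ 0.1477
After a geochemical assay='anomalous': P(ore) = 0.8·0.1477 / (0.8·0.1477 + 0.4·0.8523) ≈ 0.2574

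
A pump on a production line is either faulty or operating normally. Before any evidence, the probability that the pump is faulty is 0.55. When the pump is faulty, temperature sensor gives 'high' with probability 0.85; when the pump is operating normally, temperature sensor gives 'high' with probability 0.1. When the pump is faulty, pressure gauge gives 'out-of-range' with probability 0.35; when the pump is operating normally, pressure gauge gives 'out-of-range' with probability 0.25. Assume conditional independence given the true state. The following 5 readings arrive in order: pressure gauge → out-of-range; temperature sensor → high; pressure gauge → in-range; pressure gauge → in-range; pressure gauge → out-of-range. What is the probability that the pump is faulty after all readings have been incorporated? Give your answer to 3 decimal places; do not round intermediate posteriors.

After pressure gauge='out-of-range': P(faulty) = 0.35·0.5500 / (0.35·0.5500 + 0.25·0.4500) ≈ 0.6311
After temperature sensor='high': P(faulty) = 0.85·0.6311 / (0.85·0.6311 + 0.1·0.3689) ≈ 0.9357
After pressure gauge='in-range': P(faulty) = 0.65·0.9357 / (0.65·0.9357 + 0.75·0.0643) ≈ 0.9265
After pressure gauge='in-range': P(faulty) = 0.65·0.9265 / (0.65·0.9265 + 0.75·0.0735) ≈ 0.9161
After pressure gauge='out-of-range': P(faulty) = 0.35·0.9161 / (0.35·0.9161 + 0.25·0.0839) ≈ 0.9386

0.939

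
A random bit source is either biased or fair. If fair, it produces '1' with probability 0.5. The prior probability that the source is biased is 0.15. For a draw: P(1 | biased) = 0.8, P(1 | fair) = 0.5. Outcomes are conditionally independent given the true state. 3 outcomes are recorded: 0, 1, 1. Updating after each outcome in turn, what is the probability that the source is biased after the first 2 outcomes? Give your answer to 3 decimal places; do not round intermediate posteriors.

0.101

After '0': P(biased) = 0.2·0.1500 / (0.2·0.1500 + 0.5·0.8500) ≈ 0.0659
After '1': P(biased) = 0.8·0.0659 / (0.8·0.0659 + 0.5·0.9341) ≈ 0.1015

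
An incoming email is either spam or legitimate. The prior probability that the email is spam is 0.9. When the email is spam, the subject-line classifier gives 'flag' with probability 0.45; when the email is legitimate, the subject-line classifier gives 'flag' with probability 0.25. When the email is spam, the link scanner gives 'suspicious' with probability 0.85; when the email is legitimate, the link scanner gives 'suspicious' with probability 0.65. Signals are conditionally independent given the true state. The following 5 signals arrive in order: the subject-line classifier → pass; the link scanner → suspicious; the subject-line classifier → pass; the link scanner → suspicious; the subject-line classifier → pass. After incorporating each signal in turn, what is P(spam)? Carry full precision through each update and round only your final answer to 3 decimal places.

Apply Bayes' rule sequentially, carrying P(spam) forward.
After the subject-line classifier='pass': P(spam) = 0.55·0.9000 / (0.55·0.9000 + 0.75·0.1000) ≈ 0.8684
After the link scanner='suspicious': P(spam) = 0.85·0.8684 / (0.85·0.8684 + 0.65·0.1316) ≈ 0.8962
After the subject-line classifier='pass': P(spam) = 0.55·0.8962 / (0.55·0.8962 + 0.75·0.1038) ≈ 0.8636
After the link scanner='suspicious': P(spam) = 0.85·0.8636 / (0.85·0.8636 + 0.65·0.1364) ≈ 0.8922
After the subject-line classifier='pass': P(spam) = 0.55·0.8922 / (0.55·0.8922 + 0.75·0.1078) ≈ 0.8585

0.859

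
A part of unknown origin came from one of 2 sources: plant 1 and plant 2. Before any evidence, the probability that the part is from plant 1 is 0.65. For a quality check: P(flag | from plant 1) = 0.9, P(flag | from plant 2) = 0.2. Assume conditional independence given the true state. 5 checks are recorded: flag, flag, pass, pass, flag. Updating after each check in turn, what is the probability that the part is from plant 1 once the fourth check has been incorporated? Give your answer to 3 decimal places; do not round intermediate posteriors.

0.370

After 'flag': P(plant 1) = 0.9·0.6500 / (0.9·0.6500 + 0.2·0.3500) ≈ 0.8931
After 'flag': P(plant 1) = 0.9·0.8931 / (0.9·0.8931 + 0.2·0.1069) ≈ 0.9741
After 'pass': P(plant 1) = 0.1·0.9741 / (0.1·0.9741 + 0.8·0.0259) ≈ 0.8246
After 'pass': P(plant 1) = 0.1·0.8246 / (0.1·0.8246 + 0.8·0.1754) ≈ 0.3701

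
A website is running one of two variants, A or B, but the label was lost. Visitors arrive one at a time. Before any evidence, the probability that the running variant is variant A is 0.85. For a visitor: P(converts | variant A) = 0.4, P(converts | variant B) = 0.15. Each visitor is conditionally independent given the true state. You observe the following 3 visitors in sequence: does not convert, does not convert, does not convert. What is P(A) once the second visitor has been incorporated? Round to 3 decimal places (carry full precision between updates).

After 'does not convert': P(A) = 0.6·0.8500 / (0.6·0.8500 + 0.85·0.1500) ≈ 0.8000
After 'does not convert': P(A) = 0.6·0.8000 / (0.6·0.8000 + 0.85·0.2000) ≈ 0.7385

0.738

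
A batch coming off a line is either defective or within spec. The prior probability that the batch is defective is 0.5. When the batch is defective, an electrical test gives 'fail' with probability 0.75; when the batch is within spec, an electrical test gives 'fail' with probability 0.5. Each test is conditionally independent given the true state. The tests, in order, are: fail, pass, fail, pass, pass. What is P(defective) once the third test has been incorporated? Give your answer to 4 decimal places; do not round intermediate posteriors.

0.5294

After 'fail': P(defective) = 0.75·0.5000 / (0.75·0.5000 + 0.5·0.5000) ≈ 0.6000
After 'pass': P(defective) = 0.25·0.6000 / (0.25·0.6000 + 0.5·0.4000) ≈ 0.4286
After 'fail': P(defective) = 0.75·0.4286 / (0.75·0.4286 + 0.5·0.5714) ≈ 0.5294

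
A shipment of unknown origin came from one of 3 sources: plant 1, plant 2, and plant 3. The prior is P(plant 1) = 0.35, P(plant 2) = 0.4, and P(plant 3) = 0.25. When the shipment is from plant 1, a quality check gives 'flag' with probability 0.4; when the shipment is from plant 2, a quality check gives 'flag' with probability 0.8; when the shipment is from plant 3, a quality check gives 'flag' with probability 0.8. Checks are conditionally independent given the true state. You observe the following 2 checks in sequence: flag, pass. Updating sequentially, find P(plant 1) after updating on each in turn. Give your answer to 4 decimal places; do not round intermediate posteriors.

0.4468

After 'flag': normaliser = 0.4·0.3500 + 0.8·0.4000 + 0.8·0.2500; P(plant 1) ≈ 0.2121, P(plant 2) ≈ 0.4848, P(plant 3) ≈ 0.3030
After 'pass': normaliser = 0.6·0.2121 + 0.2·0.4848 + 0.2·0.3030; P(plant 1) ≈ 0.4468, P(plant 2) ≈ 0.3404, P(plant 3) ≈ 0.2128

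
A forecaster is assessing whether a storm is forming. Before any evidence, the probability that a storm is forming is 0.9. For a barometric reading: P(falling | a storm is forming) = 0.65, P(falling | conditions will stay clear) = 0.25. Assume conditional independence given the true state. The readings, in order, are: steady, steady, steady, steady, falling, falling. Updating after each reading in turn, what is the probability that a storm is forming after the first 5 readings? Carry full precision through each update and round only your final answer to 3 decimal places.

Apply Bayes' rule sequentially, carrying P(storm) forward.
After 'steady': P(storm) = 0.35·0.9000 / (0.35·0.9000 + 0.75·0.1000) ≈ 0.8077
After 'steady': P(storm) = 0.35·0.8077 / (0.35·0.8077 + 0.75·0.1923) ≈ 0.6622
After 'steady': P(storm) = 0.35·0.6622 / (0.35·0.6622 + 0.75·0.3378) ≈ 0.4777
After 'steady': P(storm) = 0.35·0.4777 / (0.35·0.4777 + 0.75·0.5223) ≈ 0.2992
After 'falling': P(storm) = 0.65·0.2992 / (0.65·0.2992 + 0.25·0.7008) ≈ 0.5260

0.526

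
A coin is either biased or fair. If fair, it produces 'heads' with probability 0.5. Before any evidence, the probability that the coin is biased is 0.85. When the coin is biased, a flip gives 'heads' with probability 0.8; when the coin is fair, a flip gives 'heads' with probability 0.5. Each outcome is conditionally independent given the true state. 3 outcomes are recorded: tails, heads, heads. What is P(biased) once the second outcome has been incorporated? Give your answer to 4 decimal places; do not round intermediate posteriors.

After 'tails': P(biased) = 0.2·0.8500 / (0.2·0.8500 + 0.5·0.1500) ≈ 0.6939
After 'heads': P(biased) = 0.8·0.6939 / (0.8·0.6939 + 0.5·0.3061) ≈ 0.7839

0.7839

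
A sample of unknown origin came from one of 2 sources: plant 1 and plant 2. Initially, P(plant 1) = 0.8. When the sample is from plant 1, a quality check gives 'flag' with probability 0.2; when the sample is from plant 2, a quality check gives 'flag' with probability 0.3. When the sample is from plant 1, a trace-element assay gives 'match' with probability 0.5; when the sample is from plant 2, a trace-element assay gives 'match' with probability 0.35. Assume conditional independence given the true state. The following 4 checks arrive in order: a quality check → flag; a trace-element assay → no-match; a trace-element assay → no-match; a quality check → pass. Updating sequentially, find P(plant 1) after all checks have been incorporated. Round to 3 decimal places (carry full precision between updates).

0.643

Apply Bayes' rule sequentially, carrying P(plant 1) forward.
After a quality check='flag': P(plant 1) = 0.2·0.8000 / (0.2·0.8000 + 0.3·0.2000) ≈ 0.7273
After a trace-element assay='no-match': P(plant 1) = 0.5·0.7273 / (0.5·0.7273 + 0.65·0.2727) ≈ 0.6723
After a trace-element assay='no-match': P(plant 1) = 0.5·0.6723 / (0.5·0.6723 + 0.65·0.3277) ≈ 0.6121
After a quality check='pass': P(plant 1) = 0.8·0.6121 / (0.8·0.6121 + 0.7·0.3879) ≈ 0.6433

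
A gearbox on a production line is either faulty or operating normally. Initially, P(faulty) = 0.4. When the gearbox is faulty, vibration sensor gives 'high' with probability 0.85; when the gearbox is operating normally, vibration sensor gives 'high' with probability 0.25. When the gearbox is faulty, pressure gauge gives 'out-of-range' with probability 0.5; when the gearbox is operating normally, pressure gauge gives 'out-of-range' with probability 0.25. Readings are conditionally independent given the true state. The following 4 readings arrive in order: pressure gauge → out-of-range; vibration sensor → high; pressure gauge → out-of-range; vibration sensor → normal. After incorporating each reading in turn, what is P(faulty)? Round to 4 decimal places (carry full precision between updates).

0.6445

After pressure gauge='out-of-range': P(faulty) = 0.5·0.4000 / (0.5·0.4000 + 0.25·0.6000) ≈ 0.5714
After vibration sensor='high': P(faulty) = 0.85·0.5714 / (0.85·0.5714 + 0.25·0.4286) ≈ 0.8193
After pressure gauge='out-of-range': P(faulty) = 0.5·0.8193 / (0.5·0.8193 + 0.25·0.1807) ≈ 0.9007
After vibration sensor='normal': P(faulty) = 0.15·0.9007 / (0.15·0.9007 + 0.75·0.0993) ≈ 0.6445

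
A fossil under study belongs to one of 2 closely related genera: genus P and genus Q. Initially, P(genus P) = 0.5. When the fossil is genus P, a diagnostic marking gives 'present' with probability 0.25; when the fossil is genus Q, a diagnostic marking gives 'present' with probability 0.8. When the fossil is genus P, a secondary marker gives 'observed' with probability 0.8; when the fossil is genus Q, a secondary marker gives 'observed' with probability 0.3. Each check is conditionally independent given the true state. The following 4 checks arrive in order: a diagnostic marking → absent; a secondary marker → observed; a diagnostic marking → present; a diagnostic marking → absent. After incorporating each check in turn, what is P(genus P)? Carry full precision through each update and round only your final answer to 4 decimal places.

After a diagnostic marking='absent': P(genus P) = 0.75·0.5000 / (0.75·0.5000 + 0.2·0.5000) ≈ 0.7895
After a secondary marker='observed': P(genus P) = 0.8·0.7895 / (0.8·0.7895 + 0.3·0.2105) ≈ 0.9091
After a diagnostic marking='present': P(genus P) = 0.25·0.9091 / (0.25·0.9091 + 0.8·0.0909) ≈ 0.7576
After a diagnostic marking='absent': P(genus P) = 0.75·0.7576 / (0.75·0.7576 + 0.2·0.2424) ≈ 0.9214

0.9214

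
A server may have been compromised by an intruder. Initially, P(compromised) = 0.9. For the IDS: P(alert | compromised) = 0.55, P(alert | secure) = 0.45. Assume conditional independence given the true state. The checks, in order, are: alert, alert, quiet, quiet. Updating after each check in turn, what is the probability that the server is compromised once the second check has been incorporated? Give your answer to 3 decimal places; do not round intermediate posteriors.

0.931

After 'alert': P(compromised) = 0.55·0.9000 / (0.55·0.9000 + 0.45·0.1000) ≈ 0.9167
After 'alert': P(compromised) = 0.55·0.9167 / (0.55·0.9167 + 0.45·0.0833) ≈ 0.9308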